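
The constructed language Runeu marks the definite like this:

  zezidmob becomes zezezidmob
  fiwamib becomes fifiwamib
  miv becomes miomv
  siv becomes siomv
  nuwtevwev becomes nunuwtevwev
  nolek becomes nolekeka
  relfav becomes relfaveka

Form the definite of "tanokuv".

tatanokuv

siv and relfav both end in -v yet inflect differently (siomv, relfaveka), so the final letter is not what conditions the rule; the number of vowels is.
"tanokuv" has 3 vowels. The stems with 3 vowels (zezidmob → zezezidmob, fiwamib → fifiwamib, nuwtevwev → nunuwtevwev) repeat the first consonant+vowel as a prefix.
The other patterns: stems with 1 vowel insert -om- after the first vowel; stems with 2 vowels add -eka.
So tanokuv → tatanokuv.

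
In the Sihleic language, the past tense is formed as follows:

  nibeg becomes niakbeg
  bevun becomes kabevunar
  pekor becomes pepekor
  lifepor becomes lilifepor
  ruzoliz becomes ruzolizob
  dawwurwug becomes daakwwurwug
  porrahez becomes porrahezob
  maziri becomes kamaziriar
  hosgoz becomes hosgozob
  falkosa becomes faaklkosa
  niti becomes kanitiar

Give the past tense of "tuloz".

"tuloz" ends in -z. The stems ending in -z (ruzoliz → ruzolizob, hosgoz → hosgozob, porrahez → porrahezob) add -ob.
So tuloz → tulozob.

tulozob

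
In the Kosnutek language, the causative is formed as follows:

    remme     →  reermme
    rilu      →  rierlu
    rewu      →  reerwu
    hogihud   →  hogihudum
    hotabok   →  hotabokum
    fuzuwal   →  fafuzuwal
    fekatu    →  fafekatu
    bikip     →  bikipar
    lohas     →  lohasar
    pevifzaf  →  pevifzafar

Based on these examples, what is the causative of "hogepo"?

"hogepo" begins with h-. The stems beginning with h- (hogihud → hogihudum, hotabok → hotabokum) add -um.
The other patterns: stems beginning with r- insert -er- after the first vowel; stems beginning with f- add the prefix fa-; stems beginning with b-, l- or p- add -ar.
So hogepo → hogepoum.

hogepoum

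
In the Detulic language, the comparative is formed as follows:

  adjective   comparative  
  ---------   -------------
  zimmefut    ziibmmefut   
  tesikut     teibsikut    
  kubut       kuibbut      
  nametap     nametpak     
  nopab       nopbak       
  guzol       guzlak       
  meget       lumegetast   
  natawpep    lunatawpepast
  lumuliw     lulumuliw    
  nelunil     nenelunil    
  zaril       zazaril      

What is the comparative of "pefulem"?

lupefulemast

"pefulem" has last vowel 'e'. The stems whose last vowel is 'e' (meget → lumegetast, natawpep → lunatawpepast) add lu- … -ast around the stem.
The other patterns: stems whose last vowel is 'u' insert -ib- after the first vowel; stems whose last vowel is 'a' or 'o' delete the last vowel and add -ak; stems whose last vowel is 'i' repeat the first consonant+vowel as a prefix.
So pefulem → lupefulemast.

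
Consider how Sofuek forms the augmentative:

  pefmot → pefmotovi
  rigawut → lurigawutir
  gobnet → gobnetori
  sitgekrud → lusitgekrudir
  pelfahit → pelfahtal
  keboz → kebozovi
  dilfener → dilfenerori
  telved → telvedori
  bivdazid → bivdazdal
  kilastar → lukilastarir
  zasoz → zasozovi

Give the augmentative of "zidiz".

gobnet and pefmot both end in -t yet inflect differently (gobnetori, pefmotovi), so the final letter is not what conditions the rule; the last vowel is.
"zidiz" has last vowel 'i'. The stems whose last vowel is 'i' (pelfahit → pelfahtal, bivdazid → bivdazdal) delete the last vowel and add -al.
The other patterns: stems whose last vowel is 'e' add -ori; stems whose last vowel is 'o' add -ovi; stems whose last vowel is 'a' or 'u' add lu- … -ir around the stem.
So zidiz → zidzal.

zidzal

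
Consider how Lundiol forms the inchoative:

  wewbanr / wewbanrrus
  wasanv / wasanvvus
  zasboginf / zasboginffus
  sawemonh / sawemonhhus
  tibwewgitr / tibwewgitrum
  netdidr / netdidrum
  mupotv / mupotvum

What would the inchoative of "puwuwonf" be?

puwuwonffus

wewbanr and tibwewgitr both end in -r yet inflect differently (wewbanrrus, tibwewgitrum), so the final letter is not what conditions the rule; the second-to-last letter is.
"puwuwonf" has second-to-last letter 'n'. The stems whose second-to-last letter is 'n' (wewbanr → wewbanrrus, wasanv → wasanvvus, zasboginf → zasboginffus) double the final consonant and add -us.
So puwuwonf → puwuwonffus.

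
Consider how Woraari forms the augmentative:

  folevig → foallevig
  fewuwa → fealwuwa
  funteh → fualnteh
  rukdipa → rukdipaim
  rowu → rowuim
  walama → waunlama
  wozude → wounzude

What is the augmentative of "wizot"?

wiunzot

fewuwa and rukdipa both end in -a yet inflect differently (fealwuwa, rukdipaim), so the final letter is not what conditions the rule; the first letter is.
"wizot" begins with w-. The stems beginning with w- (walama → waunlama, wozude → wounzude) insert -un- after the first vowel.
So wizot → wiunzot.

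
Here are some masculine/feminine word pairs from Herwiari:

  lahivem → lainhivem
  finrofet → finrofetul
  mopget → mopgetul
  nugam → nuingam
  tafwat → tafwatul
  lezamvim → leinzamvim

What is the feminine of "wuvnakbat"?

tafwat and nugam both have last vowel 'a' yet inflect differently (tafwatul, nuingam), so the last vowel is not what conditions the rule; the final letter is.
"wuvnakbat" ends in -t. The stems ending in -t (finrofet → finrofetul, tafwat → tafwatul, mopget → mopgetul) add -ul.
The other pattern: stems ending in -m insert -in- after the first vowel.
So wuvnakbat → wuvnakbatul.

wuvnakbatul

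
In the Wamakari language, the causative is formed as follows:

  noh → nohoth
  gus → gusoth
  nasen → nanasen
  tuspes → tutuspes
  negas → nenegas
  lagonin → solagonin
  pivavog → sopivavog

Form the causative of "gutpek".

gugutpek

gus and tuspes both end in -s yet inflect differently (gusoth, tutuspes), so the final letter is not what conditions the rule; the number of vowels is.
"gutpek" has 2 vowels. The stems with 2 vowels (nasen → nanasen, tuspes → tutuspes, negas → nenegas) repeat the first consonant+vowel as a prefix.
The other patterns: stems with 1 vowel add -oth; stems with 3 vowels add the prefix so-.
So gutpek → gugutpek.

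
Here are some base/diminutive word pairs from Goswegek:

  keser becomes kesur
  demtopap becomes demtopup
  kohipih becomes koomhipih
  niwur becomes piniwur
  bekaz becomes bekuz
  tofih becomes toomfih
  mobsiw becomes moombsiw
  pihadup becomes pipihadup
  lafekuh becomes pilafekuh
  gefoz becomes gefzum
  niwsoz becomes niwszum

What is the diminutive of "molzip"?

tofih and lafekuh both end in -h yet inflect differently (toomfih, pilafekuh), so the final letter is not what conditions the rule; the last vowel is.
"molzip" has last vowel 'i'. The stems whose last vowel is 'i' (mobsiw → moombsiw, tofih → toomfih, kohipih → koomhipih) insert -om- after the first vowel.
So molzip → moomlzip.

moomlzip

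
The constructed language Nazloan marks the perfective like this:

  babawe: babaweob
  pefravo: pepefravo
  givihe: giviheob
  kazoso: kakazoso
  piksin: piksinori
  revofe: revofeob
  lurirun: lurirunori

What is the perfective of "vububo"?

piksin and pefravo both begin with p- yet inflect differently (piksinori, pepefravo), so the first letter is not what conditions the rule; the final letter is.
"vububo" ends in -o. The stems ending in -o (pefravo → pepefravo, kazoso → kakazoso) repeat the first consonant+vowel as a prefix.
So vububo → vuvububo.

vuvububo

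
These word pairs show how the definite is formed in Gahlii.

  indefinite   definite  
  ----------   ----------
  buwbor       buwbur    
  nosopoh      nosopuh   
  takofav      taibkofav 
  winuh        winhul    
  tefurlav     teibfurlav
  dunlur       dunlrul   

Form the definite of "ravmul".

winuh and nosopoh both end in -h yet inflect differently (winhul, nosopuh), so the final letter is not what conditions the rule; the last vowel is.
"ravmul" has last vowel 'u'. The stems whose last vowel is 'u' (dunlur → dunlrul, winuh → winhul) delete the last vowel and add -ul.
So ravmul → ravmlul.

ravmlul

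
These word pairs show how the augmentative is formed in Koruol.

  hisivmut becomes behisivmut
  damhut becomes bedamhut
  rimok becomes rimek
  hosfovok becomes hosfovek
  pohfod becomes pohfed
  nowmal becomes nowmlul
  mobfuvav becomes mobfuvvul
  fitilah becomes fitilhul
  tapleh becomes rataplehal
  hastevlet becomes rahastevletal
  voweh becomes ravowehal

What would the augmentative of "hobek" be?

fitilah and tapleh both end in -h yet inflect differently (fitilhul, rataplehal), so the final letter is not what conditions the rule; the last vowel is.
"hobek" has last vowel 'e'. The stems whose last vowel is 'e' (tapleh → rataplehal, hastevlet → rahastevletal, voweh → ravowehal) add ra- … -al around the stem.
The other patterns: stems whose last vowel is 'u' add the prefix be-; stems whose last vowel is 'o' change the last vowel to 'e'; stems whose last vowel is 'a' delete the last vowel and add -ul.
So hobek → rahobekal.

rahobekal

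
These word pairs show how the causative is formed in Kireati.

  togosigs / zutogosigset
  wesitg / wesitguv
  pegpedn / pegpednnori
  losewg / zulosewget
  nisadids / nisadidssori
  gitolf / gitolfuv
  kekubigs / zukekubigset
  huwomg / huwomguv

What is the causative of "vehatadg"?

vehatadggori

nisadids and kekubigs both end in -s yet inflect differently (nisadidssori, zukekubigset), so the final letter is not what conditions the rule; the second-to-last letter is.
"vehatadg" has second-to-last letter 'd'. The stems whose second-to-last letter is 'd' (pegpedn → pegpednnori, nisadids → nisadidssori) double the final consonant and add -ori.
The other patterns: stems whose second-to-last letter is 'g' or 'w' add zu- … -et around the stem; stems whose second-to-last letter is 'l', 'm' or 't' add -uv.
So vehatadg → vehatadggori.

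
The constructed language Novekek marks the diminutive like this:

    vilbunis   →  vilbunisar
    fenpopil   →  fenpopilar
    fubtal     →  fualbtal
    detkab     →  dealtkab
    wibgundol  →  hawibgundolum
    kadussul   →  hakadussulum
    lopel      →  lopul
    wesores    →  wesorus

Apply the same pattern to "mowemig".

fenpopil and fubtal both end in -l yet inflect differently (fenpopilar, fualbtal), so the final letter is not what conditions the rule; the last vowel is.
"mowemig" has last vowel 'i'. The stems whose last vowel is 'i' (vilbunis → vilbunisar, fenpopil → fenpopilar) add -ar.
The other patterns: stems whose last vowel is 'a' insert -al- after the first vowel; stems whose last vowel is 'o' or 'u' add ha- … -um around the stem; stems whose last vowel is 'e' change the last vowel to 'u'.
So mowemig → mowemigar.

mowemigar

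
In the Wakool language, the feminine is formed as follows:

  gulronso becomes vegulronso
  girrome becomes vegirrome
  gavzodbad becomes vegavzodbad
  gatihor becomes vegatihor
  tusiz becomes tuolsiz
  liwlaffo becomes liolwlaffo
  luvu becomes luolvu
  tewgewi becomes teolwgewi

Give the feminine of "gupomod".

vegupomod

gulronso and liwlaffo both end in -o yet inflect differently (vegulronso, liolwlaffo), so the final letter is not what conditions the rule; the first letter is.
"gupomod" begins with g-. The stems beginning with g- (gulronso → vegulronso, girrome → vegirrome, gavzodbad → vegavzodbad) add the prefix ve-.
So gupomod → vegupomod.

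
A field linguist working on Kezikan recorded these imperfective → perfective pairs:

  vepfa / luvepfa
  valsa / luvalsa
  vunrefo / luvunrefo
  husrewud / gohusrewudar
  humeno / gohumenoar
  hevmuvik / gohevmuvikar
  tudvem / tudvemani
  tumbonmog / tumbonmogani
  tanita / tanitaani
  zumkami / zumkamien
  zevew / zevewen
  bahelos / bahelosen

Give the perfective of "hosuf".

vunrefo and humeno both end in -o yet inflect differently (luvunrefo, gohumenoar), so the final letter is not what conditions the rule; the first letter is.
"hosuf" begins with h-. The stems beginning with h- (husrewud → gohusrewudar, humeno → gohumenoar, hevmuvik → gohevmuvikar) add go- … -ar around the stem.
The other patterns: stems beginning with v- add the prefix lu-; stems beginning with t- add -ani; stems beginning with b- or z- add -en.
So hosuf → gohosufar.

gohosufar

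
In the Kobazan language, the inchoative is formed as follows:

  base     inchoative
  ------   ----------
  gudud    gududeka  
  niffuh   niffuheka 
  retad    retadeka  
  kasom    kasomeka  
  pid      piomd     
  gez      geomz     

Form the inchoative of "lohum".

"lohum" has 2 vowels. The stems with 2 vowels (gudud → gududeka, niffuh → niffuheka, retad → retadeka) add -eka.
The other pattern: stems with 1 vowel insert -om- after the first vowel.
So lohum → lohumeka.

lohumeka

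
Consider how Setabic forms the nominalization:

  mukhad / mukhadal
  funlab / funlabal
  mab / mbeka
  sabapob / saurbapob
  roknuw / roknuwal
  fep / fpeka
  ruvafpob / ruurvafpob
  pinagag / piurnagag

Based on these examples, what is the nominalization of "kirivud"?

mab and funlab both end in -b yet inflect differently (mbeka, funlabal), so the final letter is not what conditions the rule; the number of vowels is.
"kirivud" has 3 vowels. The stems with 3 vowels (sabapob → saurbapob, pinagag → piurnagag, ruvafpob → ruurvafpob) insert -ur- after the first vowel.
The other patterns: stems with 1 vowel delete the last vowel and add -eka; stems with 2 vowels add -al.
So kirivud → kiurrivud.

kiurrivud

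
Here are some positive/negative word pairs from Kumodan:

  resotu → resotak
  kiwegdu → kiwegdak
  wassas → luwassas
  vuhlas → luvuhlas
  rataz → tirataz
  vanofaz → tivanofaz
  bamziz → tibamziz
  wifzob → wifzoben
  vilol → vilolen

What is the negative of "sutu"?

"sutu" ends in -u. The stems ending in -u (resotu → resotak, kiwegdu → kiwegdak) drop the final letter and add -ak.
The other patterns: stems ending in -s add the prefix lu-; stems ending in -z add the prefix ti-; stems ending in -b or -l add -en.
So sutu → sutak.

sutak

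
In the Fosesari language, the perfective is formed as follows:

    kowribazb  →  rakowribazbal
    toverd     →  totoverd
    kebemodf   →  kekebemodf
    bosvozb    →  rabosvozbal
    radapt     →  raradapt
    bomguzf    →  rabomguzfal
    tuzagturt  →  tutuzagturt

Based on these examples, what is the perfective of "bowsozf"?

bomguzf and kebemodf both end in -f yet inflect differently (rabomguzfal, kekebemodf), so the final letter is not what conditions the rule; the second-to-last letter is.
"bowsozf" has second-to-last letter 'z'. The stems whose second-to-last letter is 'z' (bomguzf → rabomguzfal, bosvozb → rabosvozbal, kowribazb → rakowribazbal) add ra- … -al around the stem.
The other pattern: stems whose second-to-last letter is 'd', 'p' or 'r' repeat the first consonant+vowel as a prefix.
So bowsozf → rabowsozfal.

rabowsozfal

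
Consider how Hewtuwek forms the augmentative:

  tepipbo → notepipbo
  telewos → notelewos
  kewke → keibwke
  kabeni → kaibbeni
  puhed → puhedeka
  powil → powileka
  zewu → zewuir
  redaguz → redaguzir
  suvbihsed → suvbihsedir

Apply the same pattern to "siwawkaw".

puhed and suvbihsed both end in -d yet inflect differently (puhedeka, suvbihsedir), so the final letter is not what conditions the rule; the first letter is.
"siwawkaw" begins with s-. The one such stem in the data (suvbihsed → suvbihsedir) adds -ir, so the same rule applies.
The other patterns: stems beginning with t- add the prefix no-; stems beginning with k- insert -ib- after the first vowel; stems beginning with p- add -eka.
So siwawkaw → siwawkawir.

siwawkawir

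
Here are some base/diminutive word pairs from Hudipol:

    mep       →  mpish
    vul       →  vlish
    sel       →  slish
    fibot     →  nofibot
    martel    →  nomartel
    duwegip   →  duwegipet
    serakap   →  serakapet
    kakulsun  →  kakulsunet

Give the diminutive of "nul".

vul and martel both end in -l yet inflect differently (vlish, nomartel), so the final letter is not what conditions the rule; the number of vowels is.
"nul" has 1 vowel. The stems with 1 vowel (mep → mpish, vul → vlish, sel → slish) delete the last vowel and add -ish.
So nul → nlish.

nlish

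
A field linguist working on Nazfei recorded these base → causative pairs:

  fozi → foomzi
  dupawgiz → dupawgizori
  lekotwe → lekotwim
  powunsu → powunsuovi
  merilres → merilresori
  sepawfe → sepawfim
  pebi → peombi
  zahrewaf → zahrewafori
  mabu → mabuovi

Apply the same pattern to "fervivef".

"fervivef" ends in -f. The one such stem in the data (zahrewaf → zahrewafori) adds -ori, so the same rule applies.
So fervivef → fervivefori.

fervivefori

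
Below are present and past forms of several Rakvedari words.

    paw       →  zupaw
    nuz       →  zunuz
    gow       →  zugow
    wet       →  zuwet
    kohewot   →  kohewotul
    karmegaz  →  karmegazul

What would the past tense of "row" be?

"row" has 1 vowel. The stems with 1 vowel (paw → zupaw, gow → zugow, wet → zuwet) add the prefix zu-.
The other pattern: stems with 3 vowels add -ul.
So row → zurow.

zurow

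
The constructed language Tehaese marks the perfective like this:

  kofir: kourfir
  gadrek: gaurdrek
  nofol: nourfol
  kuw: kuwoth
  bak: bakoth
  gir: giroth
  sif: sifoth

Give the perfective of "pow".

gadrek and bak both end in -k yet inflect differently (gaurdrek, bakoth), so the final letter is not what conditions the rule; the number of vowels is.
"pow" has 1 vowel. The stems with 1 vowel (kuw → kuwoth, bak → bakoth, gir → giroth) add -oth.
So pow → powoth.

powoth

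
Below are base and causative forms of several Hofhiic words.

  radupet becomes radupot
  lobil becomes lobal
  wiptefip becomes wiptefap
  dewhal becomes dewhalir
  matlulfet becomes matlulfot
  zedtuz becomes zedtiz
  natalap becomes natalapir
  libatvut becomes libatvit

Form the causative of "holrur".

wiptefip and natalap both end in -p yet inflect differently (wiptefap, natalapir), so the final letter is not what conditions the rule; the last vowel is.
"holrur" has last vowel 'u'. The stems whose last vowel is 'u' (zedtuz → zedtiz, libatvut → libatvit) change the last vowel to 'i'.
The other patterns: stems whose last vowel is 'e' change the last vowel to 'o'; stems whose last vowel is 'i' change the last vowel to 'a'; stems whose last vowel is 'a' add -ir.
So holrur → holrir.

holrir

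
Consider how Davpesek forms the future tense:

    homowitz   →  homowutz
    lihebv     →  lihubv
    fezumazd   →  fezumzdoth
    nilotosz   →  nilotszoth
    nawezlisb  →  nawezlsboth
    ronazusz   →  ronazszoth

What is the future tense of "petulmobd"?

homowitz and nilotosz both end in -z yet inflect differently (homowutz, nilotszoth), so the final letter is not what conditions the rule; the second-to-last letter is.
"petulmobd" has second-to-last letter 'b'. The one such stem in the data (lihebv → lihubv) changes the last vowel to 'u' (as does homowitz), so the same rule applies.
So petulmobd → petulmubd.

petulmubd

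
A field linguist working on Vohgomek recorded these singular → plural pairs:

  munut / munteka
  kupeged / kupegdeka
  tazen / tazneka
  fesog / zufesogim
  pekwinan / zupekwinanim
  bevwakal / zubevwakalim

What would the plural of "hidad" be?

"hidad" has last vowel 'a'. The stems whose last vowel is 'a' (pekwinan → zupekwinanim, bevwakal → zubevwakalim) add zu- … -im around the stem.
So hidad → zuhidadim.

zuhidadim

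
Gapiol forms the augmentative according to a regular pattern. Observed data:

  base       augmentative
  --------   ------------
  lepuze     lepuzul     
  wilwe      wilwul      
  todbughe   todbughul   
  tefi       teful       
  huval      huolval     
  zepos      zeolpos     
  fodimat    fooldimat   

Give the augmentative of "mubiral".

wilwe and huval both have 2 vowels yet inflect differently (wilwul, huolval), so the number of vowels is not what conditions the rule; whether the stem ends in a vowel or a consonant is.
"mubiral" ends in a consonant. The stems ending in a consonant (huval → huolval, zepos → zeolpos, fodimat → fooldimat) insert -ol- after the first vowel.
The other pattern: stems ending in a vowel drop the final letter and add -ul.
So mubiral → muolbiral.

muolbiral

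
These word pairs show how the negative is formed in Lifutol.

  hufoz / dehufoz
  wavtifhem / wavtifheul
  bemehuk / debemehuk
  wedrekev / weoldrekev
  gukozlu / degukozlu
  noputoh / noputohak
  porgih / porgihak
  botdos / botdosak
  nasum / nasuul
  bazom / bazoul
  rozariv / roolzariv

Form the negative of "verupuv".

bazom and botdos both have last vowel 'o' yet inflect differently (bazoul, botdosak), so the last vowel is not what conditions the rule; the final letter is.
"verupuv" ends in -v. The stems ending in -v (wedrekev → weoldrekev, rozariv → roolzariv) insert -ol- after the first vowel.
So verupuv → veolrupuv.

veolrupuv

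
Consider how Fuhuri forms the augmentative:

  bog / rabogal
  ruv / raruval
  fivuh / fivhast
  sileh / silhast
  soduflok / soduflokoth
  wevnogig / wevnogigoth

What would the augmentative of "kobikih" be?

kobikihoth

"kobikih" has 3 vowels. The stems with 3 vowels (soduflok → soduflokoth, wevnogig → wevnogigoth) add -oth.
So kobikih → kobikihoth.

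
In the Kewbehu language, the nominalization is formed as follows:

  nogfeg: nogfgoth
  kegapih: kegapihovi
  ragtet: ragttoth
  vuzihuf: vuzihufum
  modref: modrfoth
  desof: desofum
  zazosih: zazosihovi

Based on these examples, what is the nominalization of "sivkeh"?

sivkhoth

modref and vuzihuf both end in -f yet inflect differently (modrfoth, vuzihufum), so the final letter is not what conditions the rule; the last vowel is.
"sivkeh" has last vowel 'e'. The stems whose last vowel is 'e' (modref → modrfoth, ragtet → ragttoth, nogfeg → nogfgoth) delete the last vowel and add -oth.
So sivkeh → sivkhoth.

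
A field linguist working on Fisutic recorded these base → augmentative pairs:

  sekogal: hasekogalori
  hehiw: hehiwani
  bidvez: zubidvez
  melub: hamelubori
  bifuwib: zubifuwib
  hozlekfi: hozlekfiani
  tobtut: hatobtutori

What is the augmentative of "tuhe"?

bifuwib and melub both end in -b yet inflect differently (zubifuwib, hamelubori), so the final letter is not what conditions the rule; the first letter is.
"tuhe" begins with t-. The one such stem in the data (tobtut → hatobtutori) adds ha- … -ori around the stem, so the same rule applies.
So tuhe → hatuheori.

hatuheori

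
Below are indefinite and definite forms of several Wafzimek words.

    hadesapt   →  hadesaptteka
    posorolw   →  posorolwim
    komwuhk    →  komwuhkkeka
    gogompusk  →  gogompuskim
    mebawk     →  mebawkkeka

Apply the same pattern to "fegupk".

gogompusk and mebawk both end in -k yet inflect differently (gogompuskim, mebawkkeka), so the final letter is not what conditions the rule; the second-to-last letter is.
"fegupk" has second-to-last letter 'p'. The one such stem in the data (hadesapt → hadesaptteka) doubles the final consonant and adds -eka (as do mebawk, komwuhk), so the same rule applies.
So fegupk → fegupkkeka.

fegupkkeka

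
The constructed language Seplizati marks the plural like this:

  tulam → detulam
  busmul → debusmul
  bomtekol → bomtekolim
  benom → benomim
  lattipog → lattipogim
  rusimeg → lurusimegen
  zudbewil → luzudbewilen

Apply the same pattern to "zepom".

busmul and bomtekol both end in -l yet inflect differently (debusmul, bomtekolim), so the final letter is not what conditions the rule; the last vowel is.
"zepom" has last vowel 'o'. The stems whose last vowel is 'o' (bomtekol → bomtekolim, benom → benomim, lattipog → lattipogim) add -im.
The other patterns: stems whose last vowel is 'a' or 'u' add the prefix de-; stems whose last vowel is 'e' or 'i' add lu- … -en around the stem.
So zepom → zepomim.

zepomim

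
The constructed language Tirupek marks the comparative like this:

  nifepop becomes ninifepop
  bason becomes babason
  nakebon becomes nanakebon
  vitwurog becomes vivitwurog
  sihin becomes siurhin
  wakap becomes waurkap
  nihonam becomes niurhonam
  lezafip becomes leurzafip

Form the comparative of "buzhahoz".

bason and sihin both end in -n yet inflect differently (babason, siurhin), so the final letter is not what conditions the rule; the last vowel is.
"buzhahoz" has last vowel 'o'. The stems whose last vowel is 'o' (nifepop → ninifepop, bason → babason, nakebon → nanakebon) repeat the first consonant+vowel as a prefix.
So buzhahoz → bubuzhahoz.

bubuzhahoz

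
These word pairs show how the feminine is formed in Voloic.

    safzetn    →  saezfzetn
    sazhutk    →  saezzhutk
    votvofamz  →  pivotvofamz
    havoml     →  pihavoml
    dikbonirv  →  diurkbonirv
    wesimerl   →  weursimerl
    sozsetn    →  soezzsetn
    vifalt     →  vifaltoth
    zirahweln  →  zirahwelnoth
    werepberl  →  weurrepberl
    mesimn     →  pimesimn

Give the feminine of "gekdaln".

"gekdaln" has second-to-last letter 'l'. The stems whose second-to-last letter is 'l' (vifalt → vifaltoth, zirahweln → zirahwelnoth) add -oth.
So gekdaln → gekdalnoth.

gekdalnoth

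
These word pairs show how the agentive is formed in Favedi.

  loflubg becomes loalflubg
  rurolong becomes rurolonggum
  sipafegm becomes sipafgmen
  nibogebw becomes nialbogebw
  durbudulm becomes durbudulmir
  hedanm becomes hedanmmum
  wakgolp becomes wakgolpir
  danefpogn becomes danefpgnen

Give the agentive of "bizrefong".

loflubg and rurolong both end in -g yet inflect differently (loalflubg, rurolonggum), so the final letter is not what conditions the rule; the second-to-last letter is.
"bizrefong" has second-to-last letter 'n'. The stems whose second-to-last letter is 'n' (rurolong → rurolonggum, hedanm → hedanmmum) double the final consonant and add -um.
The other patterns: stems whose second-to-last letter is 'b' insert -al- after the first vowel; stems whose second-to-last letter is 'l' add -ir; stems whose second-to-last letter is 'g' delete the last vowel and add -en.
So bizrefong → bizrefonggum.

bizrefonggum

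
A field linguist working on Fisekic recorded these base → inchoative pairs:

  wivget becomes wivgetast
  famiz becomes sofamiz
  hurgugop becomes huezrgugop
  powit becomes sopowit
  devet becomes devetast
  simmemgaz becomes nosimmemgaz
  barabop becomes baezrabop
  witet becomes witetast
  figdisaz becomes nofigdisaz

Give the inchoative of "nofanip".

sonofanip

figdisaz and famiz both end in -z yet inflect differently (nofigdisaz, sofamiz), so the final letter is not what conditions the rule; the last vowel is.
"nofanip" has last vowel 'i'. The stems whose last vowel is 'i' (famiz → sofamiz, powit → sopowit) add the prefix so-.
So nofanip → sonofanip.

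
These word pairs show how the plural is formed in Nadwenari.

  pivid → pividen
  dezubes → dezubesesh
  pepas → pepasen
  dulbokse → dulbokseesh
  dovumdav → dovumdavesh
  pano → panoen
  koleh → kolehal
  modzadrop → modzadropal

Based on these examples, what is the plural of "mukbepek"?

dezubes and pepas both end in -s yet inflect differently (dezubesesh, pepasen), so the final letter is not what conditions the rule; the first letter is.
"mukbepek" begins with m-. The one such stem in the data (modzadrop → modzadropal) adds -al, so the same rule applies.
So mukbepek → mukbepekal.

mukbepekal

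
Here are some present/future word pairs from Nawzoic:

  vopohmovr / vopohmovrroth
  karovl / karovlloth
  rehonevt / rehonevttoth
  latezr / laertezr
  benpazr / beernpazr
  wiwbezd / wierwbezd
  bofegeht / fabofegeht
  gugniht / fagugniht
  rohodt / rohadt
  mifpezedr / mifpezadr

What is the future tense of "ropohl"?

"ropohl" has second-to-last letter 'h'. The stems whose second-to-last letter is 'h' (bofegeht → fabofegeht, gugniht → fagugniht) add the prefix fa-.
So ropohl → faropohl.

faropohl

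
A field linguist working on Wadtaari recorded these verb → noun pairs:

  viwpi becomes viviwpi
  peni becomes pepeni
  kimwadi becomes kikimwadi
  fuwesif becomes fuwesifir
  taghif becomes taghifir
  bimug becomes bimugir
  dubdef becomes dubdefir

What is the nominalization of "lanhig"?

lanhigir

viwpi and fuwesif both have last vowel 'i' yet inflect differently (viviwpi, fuwesifir), so the last vowel is not what conditions the rule; the final letter is.
"lanhig" ends in -g. The one such stem in the data (bimug → bimugir) adds -ir, so the same rule applies.
The other pattern: stems ending in -i repeat the first consonant+vowel as a prefix.
So lanhig → lanhigir.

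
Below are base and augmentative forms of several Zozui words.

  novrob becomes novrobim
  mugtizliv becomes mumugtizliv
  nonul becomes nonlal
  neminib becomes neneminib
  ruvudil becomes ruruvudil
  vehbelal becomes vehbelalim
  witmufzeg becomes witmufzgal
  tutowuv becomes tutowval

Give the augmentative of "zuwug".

novrob and neminib both end in -b yet inflect differently (novrobim, neneminib), so the final letter is not what conditions the rule; the last vowel is.
"zuwug" has last vowel 'u'. The stems whose last vowel is 'u' (nonul → nonlal, tutowuv → tutowval) delete the last vowel and add -al.
So zuwug → zuwgal.

zuwgal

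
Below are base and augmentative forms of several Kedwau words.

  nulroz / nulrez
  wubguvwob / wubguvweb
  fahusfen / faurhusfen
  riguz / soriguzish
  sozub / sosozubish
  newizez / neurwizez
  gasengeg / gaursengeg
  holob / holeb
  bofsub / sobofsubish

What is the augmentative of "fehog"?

newizez and nulroz both end in -z yet inflect differently (neurwizez, nulrez), so the final letter is not what conditions the rule; the last vowel is.
"fehog" has last vowel 'o'. The stems whose last vowel is 'o' (nulroz → nulrez, wubguvwob → wubguvweb, holob → holeb) change the last vowel to 'e'.
The other patterns: stems whose last vowel is 'e' insert -ur- after the first vowel; stems whose last vowel is 'u' add so- … -ish around the stem.
So fehog → feheg.

feheg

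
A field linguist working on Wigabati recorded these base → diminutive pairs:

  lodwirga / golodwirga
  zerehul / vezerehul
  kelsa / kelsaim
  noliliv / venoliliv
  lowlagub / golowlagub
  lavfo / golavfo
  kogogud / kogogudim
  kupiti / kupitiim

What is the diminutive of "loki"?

goloki

lodwirga and kelsa both end in -a yet inflect differently (golodwirga, kelsaim), so the final letter is not what conditions the rule; the first letter is.
"loki" begins with l-. The stems beginning with l- (lowlagub → golowlagub, lodwirga → golodwirga, lavfo → golavfo) add the prefix go-.
The other patterns: stems beginning with k- add -im; stems beginning with n- or z- add the prefix ve-.
So loki → goloki.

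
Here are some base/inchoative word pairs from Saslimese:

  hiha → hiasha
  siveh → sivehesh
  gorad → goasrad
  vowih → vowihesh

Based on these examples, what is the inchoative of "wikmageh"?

siveh and gorad both have 2 vowels yet inflect differently (sivehesh, goasrad), so the number of vowels is not what conditions the rule; the final letter is.
"wikmageh" ends in -h. The stems ending in -h (siveh → sivehesh, vowih → vowihesh) add -esh.
So wikmageh → wikmagehesh.

wikmagehesh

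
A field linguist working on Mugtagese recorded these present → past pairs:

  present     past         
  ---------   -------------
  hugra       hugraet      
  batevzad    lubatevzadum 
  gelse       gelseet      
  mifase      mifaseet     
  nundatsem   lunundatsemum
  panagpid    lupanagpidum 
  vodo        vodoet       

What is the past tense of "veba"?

vebaet

mifase and nundatsem both have last vowel 'e' yet inflect differently (mifaseet, lunundatsemum), so the last vowel is not what conditions the rule; whether the stem ends in a vowel or a consonant is.
"veba" ends in a vowel. The stems ending in a vowel (vodo → vodoet, hugra → hugraet, mifase → mifaseet) add -et.
So veba → vebaet.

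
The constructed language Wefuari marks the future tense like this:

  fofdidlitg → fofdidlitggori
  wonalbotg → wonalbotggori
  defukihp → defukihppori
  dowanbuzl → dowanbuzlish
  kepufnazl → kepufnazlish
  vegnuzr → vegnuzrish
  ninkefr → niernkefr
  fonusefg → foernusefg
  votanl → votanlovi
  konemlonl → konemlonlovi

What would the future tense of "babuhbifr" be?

baerbuhbifr

vegnuzr and ninkefr both end in -r yet inflect differently (vegnuzrish, niernkefr), so the final letter is not what conditions the rule; the second-to-last letter is.
"babuhbifr" has second-to-last letter 'f'. The stems whose second-to-last letter is 'f' (ninkefr → niernkefr, fonusefg → foernusefg) insert -er- after the first vowel.
So babuhbifr → baerbuhbifr.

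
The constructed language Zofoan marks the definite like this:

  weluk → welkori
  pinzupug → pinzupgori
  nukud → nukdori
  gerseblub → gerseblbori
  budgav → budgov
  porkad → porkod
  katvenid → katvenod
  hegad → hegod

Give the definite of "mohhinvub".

mohhinvbori

"mohhinvub" has last vowel 'u'. The stems whose last vowel is 'u' (weluk → welkori, pinzupug → pinzupgori, nukud → nukdori) delete the last vowel and add -ori.
So mohhinvub → mohhinvbori.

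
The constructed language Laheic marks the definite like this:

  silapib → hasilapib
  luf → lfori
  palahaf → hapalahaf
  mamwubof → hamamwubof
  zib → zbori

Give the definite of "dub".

dbori

luf and palahaf both end in -f yet inflect differently (lfori, hapalahaf), so the final letter is not what conditions the rule; the number of vowels is.
"dub" has 1 vowel. The stems with 1 vowel (zib → zbori, luf → lfori) delete the last vowel and add -ori.
The other pattern: stems with 3 vowels add the prefix ha-.
So dub → dbori.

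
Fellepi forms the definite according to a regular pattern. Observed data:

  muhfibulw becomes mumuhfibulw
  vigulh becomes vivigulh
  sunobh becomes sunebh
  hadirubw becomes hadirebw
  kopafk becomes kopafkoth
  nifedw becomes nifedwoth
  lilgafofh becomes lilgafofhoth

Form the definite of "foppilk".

fofoppilk

vigulh and sunobh both end in -h yet inflect differently (vivigulh, sunebh), so the final letter is not what conditions the rule; the second-to-last letter is.
"foppilk" has second-to-last letter 'l'. The stems whose second-to-last letter is 'l' (muhfibulw → mumuhfibulw, vigulh → vivigulh) repeat the first consonant+vowel as a prefix.
The other patterns: stems whose second-to-last letter is 'b' change the last vowel to 'e'; stems whose second-to-last letter is 'd' or 'f' add -oth.
So foppilk → fofoppilk.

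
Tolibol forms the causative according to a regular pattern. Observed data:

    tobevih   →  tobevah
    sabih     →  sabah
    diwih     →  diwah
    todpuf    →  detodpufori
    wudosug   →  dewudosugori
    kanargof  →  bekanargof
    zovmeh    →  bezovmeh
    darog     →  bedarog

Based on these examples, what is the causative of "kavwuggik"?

kavwuggak

todpuf and kanargof both end in -f yet inflect differently (detodpufori, bekanargof), so the final letter is not what conditions the rule; the last vowel is.
"kavwuggik" has last vowel 'i'. The stems whose last vowel is 'i' (tobevih → tobevah, sabih → sabah, diwih → diwah) change the last vowel to 'a'.
The other patterns: stems whose last vowel is 'u' add de- … -ori around the stem; stems whose last vowel is 'e' or 'o' add the prefix be-.
So kavwuggik → kavwuggak.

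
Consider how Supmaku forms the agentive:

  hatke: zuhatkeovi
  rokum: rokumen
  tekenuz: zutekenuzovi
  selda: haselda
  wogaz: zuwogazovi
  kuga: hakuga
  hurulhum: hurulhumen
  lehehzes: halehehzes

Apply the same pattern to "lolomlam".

rokum and tekenuz both have last vowel 'u' yet inflect differently (rokumen, zutekenuzovi), so the last vowel is not what conditions the rule; the final letter is.
"lolomlam" ends in -m. The stems ending in -m (rokum → rokumen, hurulhum → hurulhumen) add -en.
So lolomlam → lolomlamen.

lolomlamen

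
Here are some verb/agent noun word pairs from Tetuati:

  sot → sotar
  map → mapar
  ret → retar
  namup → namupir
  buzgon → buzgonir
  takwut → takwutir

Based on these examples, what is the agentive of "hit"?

hitar

map and namup both end in -p yet inflect differently (mapar, namupir), so the final letter is not what conditions the rule; the number of vowels is.
"hit" has 1 vowel. The stems with 1 vowel (sot → sotar, map → mapar, ret → retar) add -ar.
So hit → hitar.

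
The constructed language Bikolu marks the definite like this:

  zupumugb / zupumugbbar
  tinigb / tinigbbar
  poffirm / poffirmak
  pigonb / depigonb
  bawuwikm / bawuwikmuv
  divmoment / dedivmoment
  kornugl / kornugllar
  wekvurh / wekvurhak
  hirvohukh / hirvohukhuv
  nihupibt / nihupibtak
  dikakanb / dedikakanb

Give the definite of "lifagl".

"lifagl" has second-to-last letter 'g'. The stems whose second-to-last letter is 'g' (kornugl → kornugllar, tinigb → tinigbbar, zupumugb → zupumugbbar) double the final consonant and add -ar.
The other patterns: stems whose second-to-last letter is 'k' add -uv; stems whose second-to-last letter is 'n' add the prefix de-; stems whose second-to-last letter is 'b' or 'r' add -ak.
So lifagl → lifagllar.

lifagllar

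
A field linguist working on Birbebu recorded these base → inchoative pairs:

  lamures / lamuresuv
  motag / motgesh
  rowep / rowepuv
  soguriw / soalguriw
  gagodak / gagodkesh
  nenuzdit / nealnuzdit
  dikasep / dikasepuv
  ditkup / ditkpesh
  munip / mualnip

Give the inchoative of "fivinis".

fialvinis

rowep and munip both end in -p yet inflect differently (rowepuv, mualnip), so the final letter is not what conditions the rule; the last vowel is.
"fivinis" has last vowel 'i'. The stems whose last vowel is 'i' (soguriw → soalguriw, nenuzdit → nealnuzdit, munip → mualnip) insert -al- after the first vowel.
So fivinis → fialvinis.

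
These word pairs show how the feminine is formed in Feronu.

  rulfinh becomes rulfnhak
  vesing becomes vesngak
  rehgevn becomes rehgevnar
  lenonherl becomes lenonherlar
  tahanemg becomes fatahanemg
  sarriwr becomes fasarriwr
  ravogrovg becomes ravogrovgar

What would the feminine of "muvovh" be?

muvovhar

"muvovh" has second-to-last letter 'v'. The stems whose second-to-last letter is 'v' (ravogrovg → ravogrovgar, rehgevn → rehgevnar) add -ar.
The other patterns: stems whose second-to-last letter is 'm' or 'w' add the prefix fa-; stems whose second-to-last letter is 'n' delete the last vowel and add -ak.
So muvovh → muvovhar.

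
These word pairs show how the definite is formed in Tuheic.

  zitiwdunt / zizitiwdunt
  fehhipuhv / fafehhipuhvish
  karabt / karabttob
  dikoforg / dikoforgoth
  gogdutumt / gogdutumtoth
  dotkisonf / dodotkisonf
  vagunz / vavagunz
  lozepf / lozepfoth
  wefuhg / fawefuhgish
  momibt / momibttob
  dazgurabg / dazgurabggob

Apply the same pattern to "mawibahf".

wefuhg and dazgurabg both end in -g yet inflect differently (fawefuhgish, dazgurabggob), so the final letter is not what conditions the rule; the second-to-last letter is.
"mawibahf" has second-to-last letter 'h'. The stems whose second-to-last letter is 'h' (fehhipuhv → fafehhipuhvish, wefuhg → fawefuhgish) add fa- … -ish around the stem.
So mawibahf → famawibahfish.

famawibahfish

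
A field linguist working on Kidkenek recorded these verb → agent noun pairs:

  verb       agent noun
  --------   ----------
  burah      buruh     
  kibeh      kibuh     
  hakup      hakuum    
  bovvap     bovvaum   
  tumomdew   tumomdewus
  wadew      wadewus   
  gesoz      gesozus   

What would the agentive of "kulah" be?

burah and bovvap both have last vowel 'a' yet inflect differently (buruh, bovvaum), so the last vowel is not what conditions the rule; the final letter is.
"kulah" ends in -h. The stems ending in -h (burah → buruh, kibeh → kibuh) change the last vowel to 'u'.
So kulah → kuluh.

kuluh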